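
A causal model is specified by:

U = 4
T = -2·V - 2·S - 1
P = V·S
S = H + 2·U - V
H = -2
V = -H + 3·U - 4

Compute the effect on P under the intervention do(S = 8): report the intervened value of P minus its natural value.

Under do(S=8), the mechanism S = H + 2·U - V is discarded; S is fixed at 8.
V = -H + 3·U - 4  [with H=-2, U=4]  = 10
P = V·S  [with V=10, S=8]  = 80
Without intervention: V = -H + 3·U - 4  [with H=-2, U=4]  = 10; S = H + 2·U - V  [with H=-2, U=4, V=10]  = -4; P = V·S  [with V=10, S=-4]  = -40.
Change = 80 − (-40) = 120.

120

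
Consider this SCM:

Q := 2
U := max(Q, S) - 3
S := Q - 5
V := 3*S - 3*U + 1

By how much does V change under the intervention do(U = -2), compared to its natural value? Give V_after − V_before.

The intervention breaks the incoming arrows to U: U := max(Q, S) - 3 no longer applies, and U = -2.
S = Q - 5  [with Q=2]  = -3
V = 3*S - 3*U + 1  [with S=-3, U=-2]  = -2
Without intervention: S = Q - 5  [with Q=2]  = -3; U = max(Q, S) - 3  [with Q=2, S=-3]  = -1; V = 3*S - 3*U + 1  [with S=-3, U=-1]  = -5.
Change = -2 − (-5) = 3.

3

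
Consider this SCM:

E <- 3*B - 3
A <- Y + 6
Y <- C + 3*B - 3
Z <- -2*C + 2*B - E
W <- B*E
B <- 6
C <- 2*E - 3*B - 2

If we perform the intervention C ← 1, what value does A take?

22

The intervention breaks the incoming arrows to C: C <- 2*E - 3*B - 2 no longer applies, and C = 1.
Y = C + 3*B - 3  [with C=1, B=6]  = 16
A = Y + 6  [with Y=16]  = 22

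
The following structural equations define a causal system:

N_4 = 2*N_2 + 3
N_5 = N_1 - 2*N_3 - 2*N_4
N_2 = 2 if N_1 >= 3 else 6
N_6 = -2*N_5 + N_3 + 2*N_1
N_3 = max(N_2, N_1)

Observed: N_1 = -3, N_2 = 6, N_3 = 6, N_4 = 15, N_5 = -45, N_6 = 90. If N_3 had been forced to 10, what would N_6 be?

The intervention breaks the incoming arrows to N_3: N_3 = max(N_2, N_1) no longer applies, and N_3 = 10.
N_2 = 2 if N_1 >= 3 else 6  [with N_1=-3]  = 6
N_4 = 2*N_2 + 3  [with N_2=6]  = 15
N_5 = N_1 - 2*N_3 - 2*N_4  [with N_1=-3, N_3=10, N_4=15]  = -53
N_6 = -2*N_5 + N_3 + 2*N_1  [with N_5=-53, N_3=10, N_1=-3]  = 110

110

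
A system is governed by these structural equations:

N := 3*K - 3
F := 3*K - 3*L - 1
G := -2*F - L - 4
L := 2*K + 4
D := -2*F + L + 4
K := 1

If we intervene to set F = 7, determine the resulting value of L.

6

Under do(F=7), the mechanism F := 3*K - 3*L - 1 is discarded; F is fixed at 7.
Since L is not a descendant of the intervened variable, it is unaffected.
L = 2*K + 4  [with K=1]  = 6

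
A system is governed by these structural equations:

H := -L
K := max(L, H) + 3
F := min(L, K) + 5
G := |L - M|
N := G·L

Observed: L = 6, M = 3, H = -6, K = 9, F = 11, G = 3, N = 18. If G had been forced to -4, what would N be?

-24

Intervening sets G = -4 and removes its equation (G := |L - M|).
N = G·L  [with G=-4, L=6]  = -24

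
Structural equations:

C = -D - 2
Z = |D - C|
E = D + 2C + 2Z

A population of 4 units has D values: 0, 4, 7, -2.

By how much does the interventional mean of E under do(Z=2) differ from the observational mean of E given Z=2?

-3.25

The intervention sets Z=2 in all 4 units regardless of D. Recomputing E per unit gives 0, -4, -7, 2; average -2.25.
Observing Z=2 restricts to units where Z's equation naturally yields 2: D ∈ {0, -2}. In that subpopulation E = 0, 2, mean 1.
Difference = -2.25 − 1 = -3.25.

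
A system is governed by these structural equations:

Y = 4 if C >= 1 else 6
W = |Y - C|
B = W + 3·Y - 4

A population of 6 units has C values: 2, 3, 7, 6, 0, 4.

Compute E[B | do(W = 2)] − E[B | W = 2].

Under do(W=2), W's equation is replaced by W=2 for every unit. Per-unit B: 10, 10, 10, 10, 16, 10. Mean = 11.
E[B|W=2] averages over only the 2 units with W=2 (C = 2, 6): B = 10, 10, mean 10.
Difference = 11 − 10 = 1.

1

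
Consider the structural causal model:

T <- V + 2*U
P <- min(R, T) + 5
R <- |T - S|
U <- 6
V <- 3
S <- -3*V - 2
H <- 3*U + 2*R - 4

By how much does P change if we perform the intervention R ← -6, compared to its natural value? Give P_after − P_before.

-21

Under do(R=-6), the mechanism R <- |T - S| is discarded; R is fixed at -6.
T = V + 2*U  [with V=3, U=6]  = 15
P = min(R, T) + 5  [with R=-6, T=15]  = -1
Without intervention: T = V + 2*U  [with V=3, U=6]  = 15; S = -3*V - 2  [with V=3]  = -11; R = |T - S|  [with T=15, S=-11]  = 26; P = min(R, T) + 5  [with R=26, T=15]  = 20.
Change = -1 − 20 = -21.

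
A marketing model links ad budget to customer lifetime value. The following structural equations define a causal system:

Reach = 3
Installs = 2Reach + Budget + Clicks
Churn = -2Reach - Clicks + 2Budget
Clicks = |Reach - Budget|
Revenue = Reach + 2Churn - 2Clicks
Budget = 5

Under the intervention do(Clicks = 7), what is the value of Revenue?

The intervention breaks the incoming arrows to Clicks: Clicks = |Reach - Budget| no longer applies, and Clicks = 7.
Churn = -2Reach - Clicks + 2Budget  [with Reach=3, Clicks=7, Budget=5]  = -3
Revenue = Reach + 2Churn - 2Clicks  [with Reach=3, Churn=-3, Clicks=7]  = -17

-17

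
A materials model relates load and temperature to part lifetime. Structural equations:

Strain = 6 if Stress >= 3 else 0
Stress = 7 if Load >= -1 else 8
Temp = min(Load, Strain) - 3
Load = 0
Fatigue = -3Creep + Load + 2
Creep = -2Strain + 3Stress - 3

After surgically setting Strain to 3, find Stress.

7

Under do(Strain=3), the mechanism Strain = 6 if Stress >= 3 else 0 is discarded; Strain is fixed at 3.
Since Stress is not a descendant of the intervened variable, it is unaffected.
Stress = 7 if Load >= -1 else 8  [with Load=0]  = 7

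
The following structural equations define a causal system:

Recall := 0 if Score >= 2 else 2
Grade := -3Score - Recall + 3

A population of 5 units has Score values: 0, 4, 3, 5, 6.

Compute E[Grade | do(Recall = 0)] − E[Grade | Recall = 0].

The intervention sets Recall=0 in all 5 units regardless of Score. Recomputing Grade per unit gives 3, -9, -6, -12, -15; average -7.8.
Observing Recall=0 restricts to units where Recall's equation naturally yields 0: Score ∈ {4, 3, 5, 6}. In that subpopulation Grade = -9, -6, -12, -15, mean -10.5.
Difference = -7.8 − (-10.5) = 2.7.

2.7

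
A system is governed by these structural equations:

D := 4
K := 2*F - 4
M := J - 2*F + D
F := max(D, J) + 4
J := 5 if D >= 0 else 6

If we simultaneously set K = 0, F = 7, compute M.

-5

The joint intervention fixes K = 0, F = 7, removing each variable's own equation.
J = 5 if D >= 0 else 6  [with D=4]  = 5
M = J - 2*F + D  [with J=5, F=7, D=4]  = -5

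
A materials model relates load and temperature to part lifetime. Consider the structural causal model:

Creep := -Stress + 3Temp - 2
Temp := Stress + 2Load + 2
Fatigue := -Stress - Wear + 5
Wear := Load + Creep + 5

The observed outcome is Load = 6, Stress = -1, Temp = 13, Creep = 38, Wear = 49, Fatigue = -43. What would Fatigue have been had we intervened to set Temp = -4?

8

The intervention breaks the incoming arrows to Temp: Temp := Stress + 2Load + 2 no longer applies, and Temp = -4.
Creep = -Stress + 3Temp - 2  [with Stress=-1, Temp=-4]  = -13
Wear = Load + Creep + 5  [with Load=6, Creep=-13]  = -2
Fatigue = -Stress - Wear + 5  [with Stress=-1, Wear=-2]  = 8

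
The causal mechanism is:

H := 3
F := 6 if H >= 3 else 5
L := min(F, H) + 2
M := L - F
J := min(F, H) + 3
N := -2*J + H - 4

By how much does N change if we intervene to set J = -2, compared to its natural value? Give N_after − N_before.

16

The intervention breaks the incoming arrows to J: J := min(F, H) + 3 no longer applies, and J = -2.
N = -2*J + H - 4  [with J=-2, H=3]  = 3
Without intervention: F = 6 if H >= 3 else 5  [with H=3]  = 6; J = min(F, H) + 3  [with F=6, H=3]  = 6; N = -2*J + H - 4  [with J=6, H=3]  = -13.
Change = 3 − (-13) = 16.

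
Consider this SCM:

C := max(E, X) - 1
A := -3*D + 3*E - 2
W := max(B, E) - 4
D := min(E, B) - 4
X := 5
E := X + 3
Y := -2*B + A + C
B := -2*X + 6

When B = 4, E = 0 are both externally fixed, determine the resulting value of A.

10

Under do(B = 4, E = 0), each intervened variable's structural equation is replaced by its fixed value.
D = min(E, B) - 4  [with E=0, B=4]  = -4
A = -3*D + 3*E - 2  [with D=-4, E=0]  = 10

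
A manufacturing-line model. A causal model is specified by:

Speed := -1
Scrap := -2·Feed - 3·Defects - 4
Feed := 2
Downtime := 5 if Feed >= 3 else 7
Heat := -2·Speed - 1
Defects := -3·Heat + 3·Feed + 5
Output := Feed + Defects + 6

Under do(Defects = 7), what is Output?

Under do(Defects=7), the mechanism Defects := -3·Heat + 3·Feed + 5 is discarded; Defects is fixed at 7.
Output = Feed + Defects + 6  [with Feed=2, Defects=7]  = 15

15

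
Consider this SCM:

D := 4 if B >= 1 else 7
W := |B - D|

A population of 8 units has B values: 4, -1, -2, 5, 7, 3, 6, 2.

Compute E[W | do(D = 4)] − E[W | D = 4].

Under do(D=4), D's equation is replaced by D=4 for every unit. Per-unit W: 0, 5, 6, 1, 3, 1, 2, 2. Mean = 2.5.
Conditioning on D=4 selects the 6 unit(s) with B ∈ {4, 5, 7, 3, 6, 2}. Their W values: 0, 1, 3, 1, 2, 2. Mean = 1.5.
Difference = 2.5 − 1.5 = 1.

1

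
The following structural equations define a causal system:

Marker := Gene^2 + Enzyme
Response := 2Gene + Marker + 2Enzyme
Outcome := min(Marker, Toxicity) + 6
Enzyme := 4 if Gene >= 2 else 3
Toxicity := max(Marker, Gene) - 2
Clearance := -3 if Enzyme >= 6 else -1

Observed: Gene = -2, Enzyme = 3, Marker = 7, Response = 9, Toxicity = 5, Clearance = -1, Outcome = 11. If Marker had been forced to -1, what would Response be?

The intervention breaks the incoming arrows to Marker: Marker := Gene^2 + Enzyme no longer applies, and Marker = -1.
Enzyme = 4 if Gene >= 2 else 3  [with Gene=-2]  = 3
Response = 2Gene + Marker + 2Enzyme  [with Gene=-2, Marker=-1, Enzyme=3]  = 1

1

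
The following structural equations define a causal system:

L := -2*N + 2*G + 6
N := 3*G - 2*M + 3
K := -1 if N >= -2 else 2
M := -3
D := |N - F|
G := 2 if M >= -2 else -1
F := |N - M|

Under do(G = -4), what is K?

Under do(G=-4), the mechanism G := 2 if M >= -2 else -1 is discarded; G is fixed at -4.
N = 3*G - 2*M + 3  [with G=-4, M=-3]  = -3
K = -1 if N >= -2 else 2  [with N=-3]  = 2

2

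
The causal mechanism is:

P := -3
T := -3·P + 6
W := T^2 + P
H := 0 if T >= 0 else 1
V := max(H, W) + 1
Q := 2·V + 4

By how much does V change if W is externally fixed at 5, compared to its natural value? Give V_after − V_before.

-217

do(W=5) replaces the equation W := T^2 + P with the constant W = 5.
T = -3·P + 6  [with P=-3]  = 15
H = 0 if T >= 0 else 1  [with T=15]  = 0
V = max(H, W) + 1  [with H=0, W=5]  = 6
Without intervention: T = -3·P + 6  [with P=-3]  = 15; W = T^2 + P  [with T=15, P=-3]  = 222; H = 0 if T >= 0 else 1  [with T=15]  = 0; V = max(H, W) + 1  [with H=0, W=222]  = 223.
Change = 6 − 223 = -217.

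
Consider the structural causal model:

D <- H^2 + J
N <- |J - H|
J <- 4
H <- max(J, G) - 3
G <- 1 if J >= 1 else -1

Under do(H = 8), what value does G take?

Under do(H=8), the mechanism H <- max(J, G) - 3 is discarded; H is fixed at 8.
Since G is not a descendant of the intervened variable, it is unaffected.
G = 1 if J >= 1 else -1  [with J=4]  = 1

1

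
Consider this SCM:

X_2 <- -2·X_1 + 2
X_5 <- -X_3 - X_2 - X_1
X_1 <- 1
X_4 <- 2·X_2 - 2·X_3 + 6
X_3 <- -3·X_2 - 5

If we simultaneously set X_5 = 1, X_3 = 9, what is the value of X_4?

Under do(X_5 = 1, X_3 = 9), each intervened variable's structural equation is replaced by its fixed value.
X_2 = -2·X_1 + 2  [with X_1=1]  = 0
X_4 = 2·X_2 - 2·X_3 + 6  [with X_2=0, X_3=9]  = -12

-12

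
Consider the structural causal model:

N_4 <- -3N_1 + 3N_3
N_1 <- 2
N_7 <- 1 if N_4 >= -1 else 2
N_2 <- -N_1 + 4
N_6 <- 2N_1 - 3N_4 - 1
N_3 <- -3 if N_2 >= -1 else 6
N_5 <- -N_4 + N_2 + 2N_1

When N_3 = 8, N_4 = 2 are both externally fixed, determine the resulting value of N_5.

Setting N_3 = 8, N_4 = 2 by intervention discards those variables' equations.
N_2 = -N_1 + 4  [with N_1=2]  = 2
N_5 = -N_4 + N_2 + 2N_1  [with N_4=2, N_2=2, N_1=2]  = 4

4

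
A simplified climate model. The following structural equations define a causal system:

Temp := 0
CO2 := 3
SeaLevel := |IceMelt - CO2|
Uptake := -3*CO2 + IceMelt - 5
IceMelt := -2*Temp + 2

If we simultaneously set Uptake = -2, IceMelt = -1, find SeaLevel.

4

Under do(Uptake = -2, IceMelt = -1), each intervened variable's structural equation is replaced by its fixed value.
SeaLevel = |IceMelt - CO2|  [with IceMelt=-1, CO2=3]  = 4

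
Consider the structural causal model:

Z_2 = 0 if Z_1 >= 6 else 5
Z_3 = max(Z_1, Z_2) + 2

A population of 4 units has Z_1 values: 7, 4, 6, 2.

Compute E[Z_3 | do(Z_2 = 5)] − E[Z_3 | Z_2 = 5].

do(Z_2=5) breaks Z_2's dependence on Z_1. With Z_2=5 fixed, Z_3 across the units is 9, 7, 8, 7, mean 7.75.
Conditioning on Z_2=5 selects the 2 unit(s) with Z_1 ∈ {4, 2}. Their Z_3 values: 7, 7. Mean = 7.
Difference = 7.75 − 7 = 0.75.

0.75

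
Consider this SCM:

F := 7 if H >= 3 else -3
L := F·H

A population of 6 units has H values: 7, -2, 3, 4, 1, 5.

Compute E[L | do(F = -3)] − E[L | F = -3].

The intervention sets F=-3 in all 6 units regardless of H. Recomputing L per unit gives -21, 6, -9, -12, -3, -15; average -9.
E[L|F=-3] averages over only the 2 units with F=-3 (H = -2, 1): L = 6, -3, mean 1.5.
Difference = -9 − 1.5 = -10.5.

-10.5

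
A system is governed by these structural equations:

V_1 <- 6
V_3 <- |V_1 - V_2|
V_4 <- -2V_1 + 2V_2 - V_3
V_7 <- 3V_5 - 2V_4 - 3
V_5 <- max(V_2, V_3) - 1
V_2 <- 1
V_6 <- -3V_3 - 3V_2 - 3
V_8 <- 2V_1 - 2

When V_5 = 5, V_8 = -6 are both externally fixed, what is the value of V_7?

Setting V_5 = 5, V_8 = -6 by intervention discards those variables' equations.
V_3 = |V_1 - V_2|  [with V_1=6, V_2=1]  = 5
V_4 = -2V_1 + 2V_2 - V_3  [with V_1=6, V_2=1, V_3=5]  = -15
V_7 = 3V_5 - 2V_4 - 3  [with V_5=5, V_4=-15]  = 42

42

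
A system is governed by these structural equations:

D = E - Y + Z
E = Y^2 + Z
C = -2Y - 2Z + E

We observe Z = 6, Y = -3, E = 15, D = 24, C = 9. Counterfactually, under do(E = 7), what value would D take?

16

The intervention breaks the incoming arrows to E: E = Y^2 + Z no longer applies, and E = 7.
D = E - Y + Z  [with E=7, Y=-3, Z=6]  = 16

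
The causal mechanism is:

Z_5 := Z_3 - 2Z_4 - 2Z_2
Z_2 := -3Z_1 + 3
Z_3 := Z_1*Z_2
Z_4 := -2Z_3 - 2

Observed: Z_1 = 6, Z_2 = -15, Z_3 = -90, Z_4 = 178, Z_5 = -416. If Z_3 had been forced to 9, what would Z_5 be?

do(Z_3=9) replaces the equation Z_3 := Z_1*Z_2 with the constant Z_3 = 9.
Z_2 = -3Z_1 + 3  [with Z_1=6]  = -15
Z_4 = -2Z_3 - 2  [with Z_3=9]  = -20
Z_5 = Z_3 - 2Z_4 - 2Z_2  [with Z_3=9, Z_4=-20, Z_2=-15]  = 79

79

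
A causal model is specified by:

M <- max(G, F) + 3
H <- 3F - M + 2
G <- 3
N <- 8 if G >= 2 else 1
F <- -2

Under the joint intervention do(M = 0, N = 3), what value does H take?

-4

Setting M = 0, N = 3 by intervention discards those variables' equations.
H = 3F - M + 2  [with F=-2, M=0]  = -4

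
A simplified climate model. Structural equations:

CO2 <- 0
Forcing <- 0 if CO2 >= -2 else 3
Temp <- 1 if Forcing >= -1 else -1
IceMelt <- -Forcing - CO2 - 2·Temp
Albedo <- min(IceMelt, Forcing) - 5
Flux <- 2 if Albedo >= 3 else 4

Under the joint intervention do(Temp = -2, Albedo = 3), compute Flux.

Setting Temp = -2, Albedo = 3 by intervention discards those variables' equations.
Flux = 2 if Albedo >= 3 else 4  [with Albedo=3]  = 2

2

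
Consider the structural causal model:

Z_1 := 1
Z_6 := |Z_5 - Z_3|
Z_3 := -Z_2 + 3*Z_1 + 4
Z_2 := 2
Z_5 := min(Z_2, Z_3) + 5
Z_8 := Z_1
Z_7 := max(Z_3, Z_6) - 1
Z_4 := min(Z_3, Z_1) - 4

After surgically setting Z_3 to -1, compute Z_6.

5

The intervention breaks the incoming arrows to Z_3: Z_3 := -Z_2 + 3*Z_1 + 4 no longer applies, and Z_3 = -1.
Z_5 = min(Z_2, Z_3) + 5  [with Z_2=2, Z_3=-1]  = 4
Z_6 = |Z_5 - Z_3|  [with Z_5=4, Z_3=-1]  = 5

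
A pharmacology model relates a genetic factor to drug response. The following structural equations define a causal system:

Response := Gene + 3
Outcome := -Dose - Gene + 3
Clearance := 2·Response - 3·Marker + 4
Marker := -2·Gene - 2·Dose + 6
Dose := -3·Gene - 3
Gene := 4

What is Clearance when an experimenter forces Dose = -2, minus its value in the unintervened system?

78

do(Dose=-2) replaces the equation Dose := -3·Gene - 3 with the constant Dose = -2.
Marker = -2·Gene - 2·Dose + 6  [with Gene=4, Dose=-2]  = 2
Response = Gene + 3  [with Gene=4]  = 7
Clearance = 2·Response - 3·Marker + 4  [with Response=7, Marker=2]  = 12
Without intervention: Dose = -3·Gene - 3  [with Gene=4]  = -15; Marker = -2·Gene - 2·Dose + 6  [with Gene=4, Dose=-15]  = 28; Response = Gene + 3  [with Gene=4]  = 7; Clearance = 2·Response - 3·Marker + 4  [with Response=7, Marker=28]  = -66.
Change = 12 − (-66) = 78.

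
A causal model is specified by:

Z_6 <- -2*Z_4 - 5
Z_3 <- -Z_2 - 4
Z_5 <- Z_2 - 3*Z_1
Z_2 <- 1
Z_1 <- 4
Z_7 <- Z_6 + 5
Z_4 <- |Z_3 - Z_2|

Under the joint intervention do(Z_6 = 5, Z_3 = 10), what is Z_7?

Under do(Z_6 = 5, Z_3 = 10), each intervened variable's structural equation is replaced by its fixed value.
Z_7 = Z_6 + 5  [with Z_6=5]  = 10

10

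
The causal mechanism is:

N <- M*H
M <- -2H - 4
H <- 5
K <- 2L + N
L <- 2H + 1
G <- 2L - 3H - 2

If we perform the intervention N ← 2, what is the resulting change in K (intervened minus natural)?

72

do(N=2) replaces the equation N <- M*H with the constant N = 2.
L = 2H + 1  [with H=5]  = 11
K = 2L + N  [with L=11, N=2]  = 24
Without intervention: M = -2H - 4  [with H=5]  = -14; N = M*H  [with M=-14, H=5]  = -70; L = 2H + 1  [with H=5]  = 11; K = 2L + N  [with L=11, N=-70]  = -48.
Change = 24 − (-48) = 72.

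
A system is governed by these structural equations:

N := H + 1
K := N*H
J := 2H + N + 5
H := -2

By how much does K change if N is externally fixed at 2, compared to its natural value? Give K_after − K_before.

-6

The intervention breaks the incoming arrows to N: N := H + 1 no longer applies, and N = 2.
K = N*H  [with N=2, H=-2]  = -4
Without intervention: N = H + 1  [with H=-2]  = -1; K = N*H  [with N=-1, H=-2]  = 2.
Change = -4 − 2 = -6.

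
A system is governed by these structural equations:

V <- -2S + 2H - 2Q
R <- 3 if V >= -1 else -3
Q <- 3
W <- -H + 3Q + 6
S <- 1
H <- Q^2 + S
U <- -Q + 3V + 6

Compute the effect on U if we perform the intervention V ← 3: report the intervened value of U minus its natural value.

Under do(V=3), the mechanism V <- -2S + 2H - 2Q is discarded; V is fixed at 3.
U = -Q + 3V + 6  [with Q=3, V=3]  = 12
Without intervention: H = Q^2 + S  [with Q=3, S=1]  = 10; V = -2S + 2H - 2Q  [with S=1, H=10, Q=3]  = 12; U = -Q + 3V + 6  [with Q=3, V=12]  = 39.
Change = 12 − 39 = -27.

-27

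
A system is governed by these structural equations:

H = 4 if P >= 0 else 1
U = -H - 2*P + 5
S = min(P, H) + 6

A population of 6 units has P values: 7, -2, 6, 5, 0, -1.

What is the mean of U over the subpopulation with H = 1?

Observing H=1 restricts to units where H's equation naturally yields 1: P ∈ {-2, -1}. In that subpopulation U = 8, 6, mean 7.

7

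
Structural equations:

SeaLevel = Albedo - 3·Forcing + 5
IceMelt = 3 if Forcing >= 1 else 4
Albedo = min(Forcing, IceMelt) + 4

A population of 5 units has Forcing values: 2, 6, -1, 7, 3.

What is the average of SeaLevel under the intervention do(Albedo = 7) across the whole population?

1.8

Under do(Albedo=7), Albedo's equation is replaced by Albedo=7 for every unit. Per-unit SeaLevel: 6, -6, 15, -9, 3. Mean = 1.8.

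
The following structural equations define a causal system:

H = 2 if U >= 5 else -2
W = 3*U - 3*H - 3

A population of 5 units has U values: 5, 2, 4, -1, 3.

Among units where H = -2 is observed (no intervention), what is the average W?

9

Observing H=-2 restricts to units where H's equation naturally yields -2: U ∈ {2, 4, -1, 3}. In that subpopulation W = 9, 15, 0, 12, mean 9.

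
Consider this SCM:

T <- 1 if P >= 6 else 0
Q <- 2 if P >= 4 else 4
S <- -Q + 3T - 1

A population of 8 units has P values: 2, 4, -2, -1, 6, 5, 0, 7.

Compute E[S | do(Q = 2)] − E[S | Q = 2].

-0.75

The intervention sets Q=2 in all 8 units regardless of P. Recomputing S per unit gives -3, -3, -3, -3, 0, -3, -3, 0; average -2.25.
Conditioning on Q=2 selects the 4 unit(s) with P ∈ {4, 6, 5, 7}. Their S values: -3, 0, -3, 0. Mean = -1.5.
Difference = -2.25 − (-1.5) = -0.75.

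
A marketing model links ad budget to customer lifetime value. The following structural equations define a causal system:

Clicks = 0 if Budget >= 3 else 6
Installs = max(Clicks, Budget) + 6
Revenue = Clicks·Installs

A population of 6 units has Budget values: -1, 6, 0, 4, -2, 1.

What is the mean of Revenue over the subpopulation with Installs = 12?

57.6

Conditioning on Installs=12 selects the 5 unit(s) with Budget ∈ {-1, 6, 0, -2, 1}. Their Revenue values: 72, 0, 72, 72, 72. Mean = 57.6.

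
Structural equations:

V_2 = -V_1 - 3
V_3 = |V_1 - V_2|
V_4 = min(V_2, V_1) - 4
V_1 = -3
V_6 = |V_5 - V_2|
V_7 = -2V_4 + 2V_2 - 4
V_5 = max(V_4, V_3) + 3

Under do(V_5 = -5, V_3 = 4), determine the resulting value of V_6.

The joint intervention fixes V_5 = -5, V_3 = 4, removing each variable's own equation.
V_2 = -V_1 - 3  [with V_1=-3]  = 0
V_6 = |V_5 - V_2|  [with V_5=-5, V_2=0]  = 5

5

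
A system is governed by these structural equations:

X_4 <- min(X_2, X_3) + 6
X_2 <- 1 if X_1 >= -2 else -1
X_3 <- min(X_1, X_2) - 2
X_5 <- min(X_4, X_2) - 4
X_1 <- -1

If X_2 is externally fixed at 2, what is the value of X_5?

do(X_2=2) replaces the equation X_2 <- 1 if X_1 >= -2 else -1 with the constant X_2 = 2.
X_3 = min(X_1, X_2) - 2  [with X_1=-1, X_2=2]  = -3
X_4 = min(X_2, X_3) + 6  [with X_2=2, X_3=-3]  = 3
X_5 = min(X_4, X_2) - 4  [with X_4=3, X_2=2]  = -2

-2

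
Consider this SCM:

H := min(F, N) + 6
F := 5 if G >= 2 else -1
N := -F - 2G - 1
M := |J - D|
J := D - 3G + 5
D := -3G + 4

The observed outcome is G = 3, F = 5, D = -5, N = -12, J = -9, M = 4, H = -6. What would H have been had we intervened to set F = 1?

Under do(F=1), the mechanism F := 5 if G >= 2 else -1 is discarded; F is fixed at 1.
N = -F - 2G - 1  [with F=1, G=3]  = -8
H = min(F, N) + 6  [with F=1, N=-8]  = -2

-2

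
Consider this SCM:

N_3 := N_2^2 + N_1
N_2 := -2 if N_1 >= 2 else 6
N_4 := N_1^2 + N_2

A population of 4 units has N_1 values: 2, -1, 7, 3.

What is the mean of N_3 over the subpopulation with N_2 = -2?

8

E[N_3|N_2=-2] averages over only the 3 units with N_2=-2 (N_1 = 2, 7, 3): N_3 = 6, 11, 7, mean 8.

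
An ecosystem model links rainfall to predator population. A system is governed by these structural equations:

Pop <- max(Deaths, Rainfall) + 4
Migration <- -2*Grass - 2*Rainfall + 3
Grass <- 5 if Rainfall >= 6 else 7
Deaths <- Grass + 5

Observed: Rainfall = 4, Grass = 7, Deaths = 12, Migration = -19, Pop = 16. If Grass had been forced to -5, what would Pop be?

8

do(Grass=-5) replaces the equation Grass <- 5 if Rainfall >= 6 else 7 with the constant Grass = -5.
Deaths = Grass + 5  [with Grass=-5]  = 0
Pop = max(Deaths, Rainfall) + 4  [with Deaths=0, Rainfall=4]  = 8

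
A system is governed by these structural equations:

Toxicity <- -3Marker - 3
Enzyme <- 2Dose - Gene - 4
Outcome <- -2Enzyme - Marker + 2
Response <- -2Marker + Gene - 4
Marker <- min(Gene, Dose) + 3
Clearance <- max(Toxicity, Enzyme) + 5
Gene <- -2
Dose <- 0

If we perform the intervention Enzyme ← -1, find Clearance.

4

The intervention breaks the incoming arrows to Enzyme: Enzyme <- 2Dose - Gene - 4 no longer applies, and Enzyme = -1.
Marker = min(Gene, Dose) + 3  [with Gene=-2, Dose=0]  = 1
Toxicity = -3Marker - 3  [with Marker=1]  = -6
Clearance = max(Toxicity, Enzyme) + 5  [with Toxicity=-6, Enzyme=-1]  = 4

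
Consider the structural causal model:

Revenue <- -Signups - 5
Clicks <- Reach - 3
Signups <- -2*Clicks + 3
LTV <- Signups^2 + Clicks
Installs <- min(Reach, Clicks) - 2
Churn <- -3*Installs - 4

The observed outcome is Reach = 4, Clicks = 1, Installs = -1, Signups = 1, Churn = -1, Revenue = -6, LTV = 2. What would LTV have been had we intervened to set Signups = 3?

The intervention breaks the incoming arrows to Signups: Signups <- -2*Clicks + 3 no longer applies, and Signups = 3.
Clicks = Reach - 3  [with Reach=4]  = 1
LTV = Signups^2 + Clicks  [with Signups=3, Clicks=1]  = 10

10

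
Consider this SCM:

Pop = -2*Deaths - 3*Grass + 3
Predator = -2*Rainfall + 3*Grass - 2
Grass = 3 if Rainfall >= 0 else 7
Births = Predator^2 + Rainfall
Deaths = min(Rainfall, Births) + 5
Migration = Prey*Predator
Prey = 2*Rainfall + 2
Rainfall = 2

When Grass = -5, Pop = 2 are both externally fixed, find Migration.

Setting Grass = -5, Pop = 2 by intervention discards those variables' equations.
Prey = 2*Rainfall + 2  [with Rainfall=2]  = 6
Predator = -2*Rainfall + 3*Grass - 2  [with Rainfall=2, Grass=-5]  = -21
Migration = Prey*Predator  [with Prey=6, Predator=-21]  = -126

-126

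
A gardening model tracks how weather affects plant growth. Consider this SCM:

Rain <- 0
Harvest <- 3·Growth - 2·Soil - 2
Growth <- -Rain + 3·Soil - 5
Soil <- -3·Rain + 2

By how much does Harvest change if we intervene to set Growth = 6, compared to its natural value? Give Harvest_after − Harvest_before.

15

The intervention breaks the incoming arrows to Growth: Growth <- -Rain + 3·Soil - 5 no longer applies, and Growth = 6.
Soil = -3·Rain + 2  [with Rain=0]  = 2
Harvest = 3·Growth - 2·Soil - 2  [with Growth=6, Soil=2]  = 12
Without intervention: Soil = -3·Rain + 2  [with Rain=0]  = 2; Growth = -Rain + 3·Soil - 5  [with Rain=0, Soil=2]  = 1; Harvest = 3·Growth - 2·Soil - 2  [with Growth=1, Soil=2]  = -3.
Change = 12 − (-3) = 15.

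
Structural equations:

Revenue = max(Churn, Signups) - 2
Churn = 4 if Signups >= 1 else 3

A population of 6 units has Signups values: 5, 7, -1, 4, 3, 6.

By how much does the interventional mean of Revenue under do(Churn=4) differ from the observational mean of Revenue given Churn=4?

-0.2

Every unit gets Churn=4 under the intervention. Revenue values become 3, 5, 2, 2, 2, 4; E[Revenue|do(Churn=4)] = 3.
Observing Churn=4 restricts to units where Churn's equation naturally yields 4: Signups ∈ {5, 7, 4, 3, 6}. In that subpopulation Revenue = 3, 5, 2, 2, 4, mean 3.2.
Difference = 3 − 3.2 = -0.2.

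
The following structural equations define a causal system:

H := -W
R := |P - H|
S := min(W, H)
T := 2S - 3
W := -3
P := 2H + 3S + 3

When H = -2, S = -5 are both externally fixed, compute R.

Under do(H = -2, S = -5), each intervened variable's structural equation is replaced by its fixed value.
P = 2H + 3S + 3  [with H=-2, S=-5]  = -16
R = |P - H|  [with P=-16, H=-2]  = 14

14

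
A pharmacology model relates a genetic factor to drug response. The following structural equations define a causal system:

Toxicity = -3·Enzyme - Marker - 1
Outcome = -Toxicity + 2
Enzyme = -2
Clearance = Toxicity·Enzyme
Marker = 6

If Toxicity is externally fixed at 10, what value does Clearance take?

-20

The intervention breaks the incoming arrows to Toxicity: Toxicity = -3·Enzyme - Marker - 1 no longer applies, and Toxicity = 10.
Clearance = Toxicity·Enzyme  [with Toxicity=10, Enzyme=-2]  = -20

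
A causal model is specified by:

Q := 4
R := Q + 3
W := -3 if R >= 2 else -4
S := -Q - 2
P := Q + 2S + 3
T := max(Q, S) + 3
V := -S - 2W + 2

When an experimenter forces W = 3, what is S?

The intervention breaks the incoming arrows to W: W := -3 if R >= 2 else -4 no longer applies, and W = 3.
S is not downstream of the intervention, so its value is determined by the original equations.
S = -Q - 2  [with Q=4]  = -6

-6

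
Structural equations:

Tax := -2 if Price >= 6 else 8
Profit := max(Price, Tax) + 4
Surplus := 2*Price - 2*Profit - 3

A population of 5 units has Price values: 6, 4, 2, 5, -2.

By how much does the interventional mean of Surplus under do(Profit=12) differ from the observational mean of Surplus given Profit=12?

Every unit gets Profit=12 under the intervention. Surplus values become -15, -19, -23, -17, -31; E[Surplus|do(Profit=12)] = -21.
Observing Profit=12 restricts to units where Profit's equation naturally yields 12: Price ∈ {4, 2, 5, -2}. In that subpopulation Surplus = -19, -23, -17, -31, mean -22.5.
Difference = -21 − (-22.5) = 1.5.

1.5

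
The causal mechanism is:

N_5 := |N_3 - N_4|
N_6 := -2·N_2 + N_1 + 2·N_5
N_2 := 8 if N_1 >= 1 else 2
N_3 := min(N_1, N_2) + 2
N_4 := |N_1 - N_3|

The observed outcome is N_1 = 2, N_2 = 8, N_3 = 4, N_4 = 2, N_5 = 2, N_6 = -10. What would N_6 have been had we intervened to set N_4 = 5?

-12

Under do(N_4=5), the mechanism N_4 := |N_1 - N_3| is discarded; N_4 is fixed at 5.
N_2 = 8 if N_1 >= 1 else 2  [with N_1=2]  = 8
N_3 = min(N_1, N_2) + 2  [with N_1=2, N_2=8]  = 4
N_5 = |N_3 - N_4|  [with N_3=4, N_4=5]  = 1
N_6 = -2·N_2 + N_1 + 2·N_5  [with N_2=8, N_1=2, N_5=1]  = -12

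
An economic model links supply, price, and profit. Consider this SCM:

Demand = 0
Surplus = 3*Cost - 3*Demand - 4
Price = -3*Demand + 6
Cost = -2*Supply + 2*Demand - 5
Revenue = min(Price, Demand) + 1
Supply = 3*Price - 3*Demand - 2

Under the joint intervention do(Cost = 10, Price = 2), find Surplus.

The joint intervention fixes Cost = 10, Price = 2, removing each variable's own equation.
Surplus = 3*Cost - 3*Demand - 4  [with Cost=10, Demand=0]  = 26

26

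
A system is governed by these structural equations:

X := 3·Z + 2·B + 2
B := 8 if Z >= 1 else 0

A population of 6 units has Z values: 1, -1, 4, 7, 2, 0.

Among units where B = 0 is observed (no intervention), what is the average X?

Observing B=0 restricts to units where B's equation naturally yields 0: Z ∈ {-1, 0}. In that subpopulation X = -1, 2, mean 0.5.

0.5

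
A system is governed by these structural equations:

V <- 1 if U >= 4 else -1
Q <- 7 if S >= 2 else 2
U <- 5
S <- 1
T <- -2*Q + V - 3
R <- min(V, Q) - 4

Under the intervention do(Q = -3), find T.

4

Intervening sets Q = -3 and removes its equation (Q <- 7 if S >= 2 else 2).
V = 1 if U >= 4 else -1  [with U=5]  = 1
T = -2*Q + V - 3  [with Q=-3, V=1]  = 4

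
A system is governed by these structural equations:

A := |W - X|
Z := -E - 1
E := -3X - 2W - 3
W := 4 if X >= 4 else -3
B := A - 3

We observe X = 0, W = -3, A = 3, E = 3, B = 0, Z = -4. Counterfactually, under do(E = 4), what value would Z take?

-5

Under do(E=4), the mechanism E := -3X - 2W - 3 is discarded; E is fixed at 4.
Z = -E - 1  [with E=4]  = -5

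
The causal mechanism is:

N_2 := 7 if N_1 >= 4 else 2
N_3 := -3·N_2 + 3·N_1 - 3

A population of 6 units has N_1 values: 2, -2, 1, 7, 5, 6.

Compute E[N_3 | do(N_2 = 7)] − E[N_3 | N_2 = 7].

-8.5

do(N_2=7) breaks N_2's dependence on N_1. With N_2=7 fixed, N_3 across the units is -18, -30, -21, -3, -9, -6, mean -14.5.
Conditioning on N_2=7 selects the 3 unit(s) with N_1 ∈ {7, 5, 6}. Their N_3 values: -3, -9, -6. Mean = -6.
Difference = -14.5 − (-6) = -8.5.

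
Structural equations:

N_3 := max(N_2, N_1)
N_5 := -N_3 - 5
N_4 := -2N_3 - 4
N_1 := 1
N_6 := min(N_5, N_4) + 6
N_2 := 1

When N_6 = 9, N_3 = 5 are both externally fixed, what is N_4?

-14

Under do(N_6 = 9, N_3 = 5), each intervened variable's structural equation is replaced by its fixed value.
N_4 = -2N_3 - 4  [with N_3=5]  = -14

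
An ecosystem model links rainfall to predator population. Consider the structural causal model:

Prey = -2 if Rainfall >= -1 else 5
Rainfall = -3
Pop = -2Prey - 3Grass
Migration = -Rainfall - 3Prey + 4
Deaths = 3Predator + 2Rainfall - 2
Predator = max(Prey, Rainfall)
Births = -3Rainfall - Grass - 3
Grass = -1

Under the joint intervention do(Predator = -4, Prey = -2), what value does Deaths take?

The joint intervention fixes Predator = -4, Prey = -2, removing each variable's own equation.
Deaths = 3Predator + 2Rainfall - 2  [with Predator=-4, Rainfall=-3]  = -20

-20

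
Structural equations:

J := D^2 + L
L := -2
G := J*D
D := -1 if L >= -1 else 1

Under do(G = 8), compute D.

The intervention breaks the incoming arrows to G: G := J*D no longer applies, and G = 8.
Since D is not a descendant of the intervened variable, it is unaffected.
D = -1 if L >= -1 else 1  [with L=-2]  = 1

1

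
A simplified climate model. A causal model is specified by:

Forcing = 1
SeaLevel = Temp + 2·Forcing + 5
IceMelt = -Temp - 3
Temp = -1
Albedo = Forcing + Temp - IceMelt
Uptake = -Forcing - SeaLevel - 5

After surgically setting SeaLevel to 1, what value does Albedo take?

2

The intervention breaks the incoming arrows to SeaLevel: SeaLevel = Temp + 2·Forcing + 5 no longer applies, and SeaLevel = 1.
Since Albedo is not a descendant of the intervened variable, it is unaffected.
IceMelt = -Temp - 3  [with Temp=-1]  = -2
Albedo = Forcing + Temp - IceMelt  [with Forcing=1, Temp=-1, IceMelt=-2]  = 2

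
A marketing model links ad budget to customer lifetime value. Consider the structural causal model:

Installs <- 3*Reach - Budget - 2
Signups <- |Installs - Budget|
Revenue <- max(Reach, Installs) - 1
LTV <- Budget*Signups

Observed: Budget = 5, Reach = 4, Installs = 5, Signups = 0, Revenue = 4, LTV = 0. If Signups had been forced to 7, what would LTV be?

Under do(Signups=7), the mechanism Signups <- |Installs - Budget| is discarded; Signups is fixed at 7.
LTV = Budget*Signups  [with Budget=5, Signups=7]  = 35

35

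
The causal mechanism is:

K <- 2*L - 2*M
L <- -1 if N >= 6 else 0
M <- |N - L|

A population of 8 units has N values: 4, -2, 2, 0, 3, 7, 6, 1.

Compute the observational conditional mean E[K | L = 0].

E[K|L=0] averages over only the 6 units with L=0 (N = 4, -2, 2, 0, 3, 1): K = -8, -4, -4, 0, -6, -2, mean -4.

-4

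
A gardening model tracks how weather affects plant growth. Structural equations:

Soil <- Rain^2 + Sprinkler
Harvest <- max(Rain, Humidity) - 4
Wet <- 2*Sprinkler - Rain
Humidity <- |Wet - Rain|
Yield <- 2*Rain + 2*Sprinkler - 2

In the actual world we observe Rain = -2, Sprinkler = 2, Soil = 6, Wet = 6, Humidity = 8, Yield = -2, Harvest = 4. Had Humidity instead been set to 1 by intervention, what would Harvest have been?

Under do(Humidity=1), the mechanism Humidity <- |Wet - Rain| is discarded; Humidity is fixed at 1.
Harvest = max(Rain, Humidity) - 4  [with Rain=-2, Humidity=1]  = -3

-3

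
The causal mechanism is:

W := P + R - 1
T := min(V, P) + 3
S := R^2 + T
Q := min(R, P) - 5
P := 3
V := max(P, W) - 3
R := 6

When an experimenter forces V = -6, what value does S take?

33

Under do(V=-6), the mechanism V := max(P, W) - 3 is discarded; V is fixed at -6.
T = min(V, P) + 3  [with V=-6, P=3]  = -3
S = R^2 + T  [with R=6, T=-3]  = 33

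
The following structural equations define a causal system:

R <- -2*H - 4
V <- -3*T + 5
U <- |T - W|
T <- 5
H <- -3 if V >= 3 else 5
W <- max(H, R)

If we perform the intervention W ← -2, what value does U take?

The intervention breaks the incoming arrows to W: W <- max(H, R) no longer applies, and W = -2.
U = |T - W|  [with T=5, W=-2]  = 7

7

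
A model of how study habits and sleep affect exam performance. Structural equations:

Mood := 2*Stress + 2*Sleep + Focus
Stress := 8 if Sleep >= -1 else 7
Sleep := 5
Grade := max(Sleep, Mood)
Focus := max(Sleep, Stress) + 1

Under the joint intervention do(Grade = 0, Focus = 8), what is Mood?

Under do(Grade = 0, Focus = 8), each intervened variable's structural equation is replaced by its fixed value.
Stress = 8 if Sleep >= -1 else 7  [with Sleep=5]  = 8
Mood = 2*Stress + 2*Sleep + Focus  [with Stress=8, Sleep=5, Focus=8]  = 34

34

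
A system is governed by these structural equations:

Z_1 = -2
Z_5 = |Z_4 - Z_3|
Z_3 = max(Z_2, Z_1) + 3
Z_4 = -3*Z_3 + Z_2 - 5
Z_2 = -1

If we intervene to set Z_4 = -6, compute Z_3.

Under do(Z_4=-6), the mechanism Z_4 = -3*Z_3 + Z_2 - 5 is discarded; Z_4 is fixed at -6.
Since Z_3 is not a descendant of the intervened variable, it is unaffected.
Z_3 = max(Z_2, Z_1) + 3  [with Z_2=-1, Z_1=-2]  = 2

2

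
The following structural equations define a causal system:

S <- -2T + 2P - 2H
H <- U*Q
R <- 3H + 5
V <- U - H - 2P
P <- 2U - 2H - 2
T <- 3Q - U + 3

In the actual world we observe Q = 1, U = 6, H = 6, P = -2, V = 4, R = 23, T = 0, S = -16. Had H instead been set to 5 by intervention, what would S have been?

-10

The intervention breaks the incoming arrows to H: H <- U*Q no longer applies, and H = 5.
P = 2U - 2H - 2  [with U=6, H=5]  = 0
T = 3Q - U + 3  [with Q=1, U=6]  = 0
S = -2T + 2P - 2H  [with T=0, P=0, H=5]  = -10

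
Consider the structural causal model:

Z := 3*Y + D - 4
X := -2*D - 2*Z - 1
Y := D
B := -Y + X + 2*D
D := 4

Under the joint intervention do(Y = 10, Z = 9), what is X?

Setting Y = 10, Z = 9 by intervention discards those variables' equations.
X = -2*D - 2*Z - 1  [with D=4, Z=9]  = -27

-27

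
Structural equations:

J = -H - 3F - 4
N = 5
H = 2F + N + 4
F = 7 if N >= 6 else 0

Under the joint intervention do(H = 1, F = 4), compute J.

The joint intervention fixes H = 1, F = 4, removing each variable's own equation.
J = -H - 3F - 4  [with H=1, F=4]  = -17

-17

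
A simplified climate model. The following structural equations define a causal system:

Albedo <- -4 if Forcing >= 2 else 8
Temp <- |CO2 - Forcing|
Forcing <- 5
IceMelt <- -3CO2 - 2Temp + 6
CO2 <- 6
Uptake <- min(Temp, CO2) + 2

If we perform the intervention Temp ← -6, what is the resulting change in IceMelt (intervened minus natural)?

The intervention breaks the incoming arrows to Temp: Temp <- |CO2 - Forcing| no longer applies, and Temp = -6.
IceMelt = -3CO2 - 2Temp + 6  [with CO2=6, Temp=-6]  = 0
Without intervention: Temp = |CO2 - Forcing|  [with CO2=6, Forcing=5]  = 1; IceMelt = -3CO2 - 2Temp + 6  [with CO2=6, Temp=1]  = -14.
Change = 0 − (-14) = 14.

14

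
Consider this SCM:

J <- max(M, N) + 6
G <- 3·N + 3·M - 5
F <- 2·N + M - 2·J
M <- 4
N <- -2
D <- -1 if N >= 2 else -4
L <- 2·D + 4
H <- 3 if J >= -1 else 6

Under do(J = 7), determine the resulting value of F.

-14

do(J=7) replaces the equation J <- max(M, N) + 6 with the constant J = 7.
F = 2·N + M - 2·J  [with N=-2, M=4, J=7]  = -14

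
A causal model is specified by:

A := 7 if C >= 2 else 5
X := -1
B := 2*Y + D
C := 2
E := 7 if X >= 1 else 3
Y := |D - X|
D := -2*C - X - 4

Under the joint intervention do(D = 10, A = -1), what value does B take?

32

The joint intervention fixes D = 10, A = -1, removing each variable's own equation.
Y = |D - X|  [with D=10, X=-1]  = 11
B = 2*Y + D  [with Y=11, D=10]  = 32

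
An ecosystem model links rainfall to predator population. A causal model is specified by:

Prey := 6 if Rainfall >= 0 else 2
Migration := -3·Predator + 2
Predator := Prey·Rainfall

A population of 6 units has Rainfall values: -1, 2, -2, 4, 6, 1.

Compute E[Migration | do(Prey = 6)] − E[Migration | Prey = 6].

28.5

do(Prey=6) breaks Prey's dependence on Rainfall. With Prey=6 fixed, Migration across the units is 20, -34, 38, -70, -106, -16, mean -28.
Observing Prey=6 restricts to units where Prey's equation naturally yields 6: Rainfall ∈ {2, 4, 6, 1}. In that subpopulation Migration = -34, -70, -106, -16, mean -56.5.
Difference = -28 − (-56.5) = 28.5.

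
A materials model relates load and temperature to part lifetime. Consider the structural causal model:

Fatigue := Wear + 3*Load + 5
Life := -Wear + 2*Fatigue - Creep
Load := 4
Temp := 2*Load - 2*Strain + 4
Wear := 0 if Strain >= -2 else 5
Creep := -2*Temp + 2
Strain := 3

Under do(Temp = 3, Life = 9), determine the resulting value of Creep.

-4

The joint intervention fixes Temp = 3, Life = 9, removing each variable's own equation.
Creep = -2*Temp + 2  [with Temp=3]  = -4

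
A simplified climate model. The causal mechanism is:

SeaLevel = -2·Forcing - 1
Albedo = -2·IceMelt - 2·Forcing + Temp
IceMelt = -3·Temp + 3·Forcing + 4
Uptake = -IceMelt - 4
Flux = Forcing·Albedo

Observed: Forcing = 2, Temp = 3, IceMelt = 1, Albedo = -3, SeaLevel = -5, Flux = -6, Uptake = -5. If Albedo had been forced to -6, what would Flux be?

-12

Under do(Albedo=-6), the mechanism Albedo = -2·IceMelt - 2·Forcing + Temp is discarded; Albedo is fixed at -6.
Flux = Forcing·Albedo  [with Forcing=2, Albedo=-6]  = -12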